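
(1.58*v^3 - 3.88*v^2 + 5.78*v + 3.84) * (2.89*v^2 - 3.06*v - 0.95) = 4.5662*v^5 - 16.048*v^4 + 27.076*v^3 - 2.9032*v^2 - 17.2414*v - 3.648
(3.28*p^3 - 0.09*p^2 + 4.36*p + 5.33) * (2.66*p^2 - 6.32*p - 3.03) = 8.7248*p^5 - 20.969*p^4 + 2.228*p^3 - 13.1047*p^2 - 46.8964*p - 16.1499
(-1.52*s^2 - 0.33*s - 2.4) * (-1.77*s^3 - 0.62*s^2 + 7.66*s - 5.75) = 2.6904*s^5 + 1.5265*s^4 - 7.1906*s^3 + 7.7002*s^2 - 16.4865*s + 13.8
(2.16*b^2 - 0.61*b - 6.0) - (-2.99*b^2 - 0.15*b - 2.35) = 5.15*b^2 - 0.46*b - 3.65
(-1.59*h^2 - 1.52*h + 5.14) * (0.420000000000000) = -0.6678*h^2 - 0.6384*h + 2.1588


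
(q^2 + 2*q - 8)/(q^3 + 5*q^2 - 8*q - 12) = (q + 4)/(q^2 + 7*q + 6)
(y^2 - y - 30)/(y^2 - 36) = (y + 5)/(y + 6)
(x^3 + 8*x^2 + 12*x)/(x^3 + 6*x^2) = (x + 2)/x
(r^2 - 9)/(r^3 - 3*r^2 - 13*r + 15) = (r - 3)/(r^2 - 6*r + 5)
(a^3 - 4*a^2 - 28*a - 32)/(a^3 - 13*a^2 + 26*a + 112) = (a + 2)/(a - 7)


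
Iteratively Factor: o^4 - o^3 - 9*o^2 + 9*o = (o - 3)*(o^3 + 2*o^2 - 3*o) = o*(o - 3)*(o^2 + 2*o - 3) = o*(o - 3)*(o - 1)*(o + 3)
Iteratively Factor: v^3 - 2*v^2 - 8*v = (v + 2)*(v^2 - 4*v) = (v - 4)*(v + 2)*(v)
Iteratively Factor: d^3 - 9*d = (d - 3)*(d^2 + 3*d) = (d - 3)*(d + 3)*(d)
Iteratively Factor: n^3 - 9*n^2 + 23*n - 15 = (n - 1)*(n^2 - 8*n + 15) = (n - 5)*(n - 1)*(n - 3)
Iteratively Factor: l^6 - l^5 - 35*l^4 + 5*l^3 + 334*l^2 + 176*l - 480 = (l + 4)*(l^5 - 5*l^4 - 15*l^3 + 65*l^2 + 74*l - 120) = (l + 2)*(l + 4)*(l^4 - 7*l^3 - l^2 + 67*l - 60) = (l - 4)*(l + 2)*(l + 4)*(l^3 - 3*l^2 - 13*l + 15) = (l - 4)*(l - 1)*(l + 2)*(l + 4)*(l^2 - 2*l - 15) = (l - 4)*(l - 1)*(l + 2)*(l + 3)*(l + 4)*(l - 5)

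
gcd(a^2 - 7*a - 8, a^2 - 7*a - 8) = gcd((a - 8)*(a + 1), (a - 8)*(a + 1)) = a^2 - 7*a - 8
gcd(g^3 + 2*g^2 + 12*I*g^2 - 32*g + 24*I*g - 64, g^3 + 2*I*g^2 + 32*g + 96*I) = g + 4*I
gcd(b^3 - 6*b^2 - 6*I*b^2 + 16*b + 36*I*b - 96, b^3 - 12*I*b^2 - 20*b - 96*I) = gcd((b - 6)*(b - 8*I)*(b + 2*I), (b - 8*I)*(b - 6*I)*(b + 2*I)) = b^2 - 6*I*b + 16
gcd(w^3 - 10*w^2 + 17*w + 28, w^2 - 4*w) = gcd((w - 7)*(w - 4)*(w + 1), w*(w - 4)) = w - 4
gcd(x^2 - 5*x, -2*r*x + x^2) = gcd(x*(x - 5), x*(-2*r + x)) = x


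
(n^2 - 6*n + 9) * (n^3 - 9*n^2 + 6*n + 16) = n^5 - 15*n^4 + 69*n^3 - 101*n^2 - 42*n + 144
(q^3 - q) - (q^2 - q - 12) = q^3 - q^2 + 12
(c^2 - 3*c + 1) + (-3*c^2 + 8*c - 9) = -2*c^2 + 5*c - 8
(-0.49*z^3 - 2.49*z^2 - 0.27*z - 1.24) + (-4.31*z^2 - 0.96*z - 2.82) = -0.49*z^3 - 6.8*z^2 - 1.23*z - 4.06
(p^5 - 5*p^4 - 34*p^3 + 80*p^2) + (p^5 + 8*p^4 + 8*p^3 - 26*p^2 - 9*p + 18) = 2*p^5 + 3*p^4 - 26*p^3 + 54*p^2 - 9*p + 18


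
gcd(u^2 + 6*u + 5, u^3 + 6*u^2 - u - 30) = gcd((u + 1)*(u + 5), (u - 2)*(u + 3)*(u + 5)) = u + 5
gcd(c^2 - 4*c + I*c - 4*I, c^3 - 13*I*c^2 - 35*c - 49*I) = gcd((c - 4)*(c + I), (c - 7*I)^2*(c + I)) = c + I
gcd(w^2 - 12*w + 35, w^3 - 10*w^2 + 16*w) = 1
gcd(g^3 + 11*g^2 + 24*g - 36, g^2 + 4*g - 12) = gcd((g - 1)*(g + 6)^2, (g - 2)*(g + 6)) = g + 6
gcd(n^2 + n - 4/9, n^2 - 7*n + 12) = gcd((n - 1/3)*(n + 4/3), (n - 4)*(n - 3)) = 1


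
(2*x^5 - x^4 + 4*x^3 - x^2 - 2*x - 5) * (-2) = -4*x^5 + 2*x^4 - 8*x^3 + 2*x^2 + 4*x + 10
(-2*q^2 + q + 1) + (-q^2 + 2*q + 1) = -3*q^2 + 3*q + 2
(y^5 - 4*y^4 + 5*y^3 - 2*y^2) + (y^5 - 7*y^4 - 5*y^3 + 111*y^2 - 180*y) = 2*y^5 - 11*y^4 + 109*y^2 - 180*y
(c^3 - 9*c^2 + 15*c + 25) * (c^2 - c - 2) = c^5 - 10*c^4 + 22*c^3 + 28*c^2 - 55*c - 50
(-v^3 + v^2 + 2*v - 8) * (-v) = v^4 - v^3 - 2*v^2 + 8*v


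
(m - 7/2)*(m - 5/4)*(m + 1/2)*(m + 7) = m^4 + 11*m^3/4 - 111*m^2/4 + 259*m/16 + 245/16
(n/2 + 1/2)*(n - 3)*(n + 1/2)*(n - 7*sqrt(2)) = n^4/2 - 7*sqrt(2)*n^3/2 - 3*n^3/4 - 2*n^2 + 21*sqrt(2)*n^2/4 - 3*n/4 + 14*sqrt(2)*n + 21*sqrt(2)/4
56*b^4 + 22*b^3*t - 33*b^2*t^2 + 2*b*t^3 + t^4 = (-4*b + t)*(-2*b + t)*(b + t)*(7*b + t)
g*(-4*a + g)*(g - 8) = -4*a*g^2 + 32*a*g + g^3 - 8*g^2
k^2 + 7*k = k*(k + 7)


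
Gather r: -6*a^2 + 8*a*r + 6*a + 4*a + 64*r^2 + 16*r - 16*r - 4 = -6*a^2 + 8*a*r + 10*a + 64*r^2 - 4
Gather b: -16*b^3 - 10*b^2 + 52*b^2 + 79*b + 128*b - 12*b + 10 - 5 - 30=-16*b^3 + 42*b^2 + 195*b - 25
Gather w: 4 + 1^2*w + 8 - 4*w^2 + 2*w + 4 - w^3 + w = -w^3 - 4*w^2 + 4*w + 16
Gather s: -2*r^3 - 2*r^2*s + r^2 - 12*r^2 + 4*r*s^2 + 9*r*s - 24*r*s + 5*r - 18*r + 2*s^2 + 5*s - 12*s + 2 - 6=-2*r^3 - 11*r^2 - 13*r + s^2*(4*r + 2) + s*(-2*r^2 - 15*r - 7) - 4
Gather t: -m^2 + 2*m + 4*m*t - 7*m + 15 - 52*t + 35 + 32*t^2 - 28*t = -m^2 - 5*m + 32*t^2 + t*(4*m - 80) + 50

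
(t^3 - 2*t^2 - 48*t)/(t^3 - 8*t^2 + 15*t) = (t^2 - 2*t - 48)/(t^2 - 8*t + 15)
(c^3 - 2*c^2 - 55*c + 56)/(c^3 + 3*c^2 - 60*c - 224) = (c - 1)/(c + 4)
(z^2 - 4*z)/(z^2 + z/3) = 3*(z - 4)/(3*z + 1)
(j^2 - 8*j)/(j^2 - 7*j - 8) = j/(j + 1)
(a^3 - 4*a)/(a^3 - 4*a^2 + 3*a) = (a^2 - 4)/(a^2 - 4*a + 3)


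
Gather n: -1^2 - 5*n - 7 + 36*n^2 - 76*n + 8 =36*n^2 - 81*n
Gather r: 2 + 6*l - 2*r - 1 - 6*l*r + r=6*l + r*(-6*l - 1) + 1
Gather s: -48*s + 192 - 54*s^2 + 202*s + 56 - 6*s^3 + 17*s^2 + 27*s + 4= -6*s^3 - 37*s^2 + 181*s + 252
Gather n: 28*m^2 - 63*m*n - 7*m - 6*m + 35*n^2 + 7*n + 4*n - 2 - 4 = 28*m^2 - 13*m + 35*n^2 + n*(11 - 63*m) - 6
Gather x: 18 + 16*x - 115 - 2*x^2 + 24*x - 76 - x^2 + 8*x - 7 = -3*x^2 + 48*x - 180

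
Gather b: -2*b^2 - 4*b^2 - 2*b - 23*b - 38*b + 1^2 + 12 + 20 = -6*b^2 - 63*b + 33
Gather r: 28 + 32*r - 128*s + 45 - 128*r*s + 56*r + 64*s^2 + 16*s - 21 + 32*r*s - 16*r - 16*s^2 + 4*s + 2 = r*(72 - 96*s) + 48*s^2 - 108*s + 54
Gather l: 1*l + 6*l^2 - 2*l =6*l^2 - l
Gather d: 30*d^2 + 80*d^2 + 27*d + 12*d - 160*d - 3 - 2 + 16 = 110*d^2 - 121*d + 11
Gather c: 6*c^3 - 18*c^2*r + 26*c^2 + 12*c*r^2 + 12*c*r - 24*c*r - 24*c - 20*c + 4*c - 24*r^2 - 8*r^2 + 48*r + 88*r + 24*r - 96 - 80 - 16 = 6*c^3 + c^2*(26 - 18*r) + c*(12*r^2 - 12*r - 40) - 32*r^2 + 160*r - 192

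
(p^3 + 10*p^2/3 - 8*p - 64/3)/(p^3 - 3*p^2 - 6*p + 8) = (3*p^2 + 4*p - 32)/(3*(p^2 - 5*p + 4))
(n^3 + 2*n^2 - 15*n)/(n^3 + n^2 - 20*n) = (n - 3)/(n - 4)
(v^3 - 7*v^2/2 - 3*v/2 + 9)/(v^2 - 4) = (2*v^2 - 3*v - 9)/(2*(v + 2))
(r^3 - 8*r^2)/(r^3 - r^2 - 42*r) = r*(8 - r)/(-r^2 + r + 42)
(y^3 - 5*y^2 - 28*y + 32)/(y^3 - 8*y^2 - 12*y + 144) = (y^2 - 9*y + 8)/(y^2 - 12*y + 36)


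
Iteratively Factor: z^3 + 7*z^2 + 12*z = (z)*(z^2 + 7*z + 12) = z*(z + 4)*(z + 3)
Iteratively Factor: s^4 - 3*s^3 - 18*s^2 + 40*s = (s)*(s^3 - 3*s^2 - 18*s + 40) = s*(s - 5)*(s^2 + 2*s - 8) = s*(s - 5)*(s + 4)*(s - 2)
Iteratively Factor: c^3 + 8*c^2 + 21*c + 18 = (c + 3)*(c^2 + 5*c + 6) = (c + 2)*(c + 3)*(c + 3)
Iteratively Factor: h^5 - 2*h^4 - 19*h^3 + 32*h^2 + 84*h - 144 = (h - 4)*(h^4 + 2*h^3 - 11*h^2 - 12*h + 36) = (h - 4)*(h - 2)*(h^3 + 4*h^2 - 3*h - 18) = (h - 4)*(h - 2)^2*(h^2 + 6*h + 9) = (h - 4)*(h - 2)^2*(h + 3)*(h + 3)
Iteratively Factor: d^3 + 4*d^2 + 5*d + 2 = (d + 1)*(d^2 + 3*d + 2) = (d + 1)^2*(d + 2)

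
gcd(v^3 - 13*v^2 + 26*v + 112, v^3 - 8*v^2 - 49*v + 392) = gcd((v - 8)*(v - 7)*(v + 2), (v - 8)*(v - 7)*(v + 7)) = v^2 - 15*v + 56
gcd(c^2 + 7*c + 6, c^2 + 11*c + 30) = c + 6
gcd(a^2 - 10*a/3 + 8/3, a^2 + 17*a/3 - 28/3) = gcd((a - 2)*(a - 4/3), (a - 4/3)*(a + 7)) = a - 4/3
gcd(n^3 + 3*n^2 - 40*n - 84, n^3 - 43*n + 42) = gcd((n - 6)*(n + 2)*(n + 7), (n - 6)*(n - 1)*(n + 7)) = n^2 + n - 42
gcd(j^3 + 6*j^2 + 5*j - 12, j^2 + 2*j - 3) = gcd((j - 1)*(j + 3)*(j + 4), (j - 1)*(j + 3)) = j^2 + 2*j - 3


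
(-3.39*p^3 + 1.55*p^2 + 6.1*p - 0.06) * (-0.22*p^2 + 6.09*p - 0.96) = 0.7458*p^5 - 20.9861*p^4 + 11.3519*p^3 + 35.6742*p^2 - 6.2214*p + 0.0576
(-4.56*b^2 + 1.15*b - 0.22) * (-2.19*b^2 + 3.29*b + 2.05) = 9.9864*b^4 - 17.5209*b^3 - 5.0827*b^2 + 1.6337*b - 0.451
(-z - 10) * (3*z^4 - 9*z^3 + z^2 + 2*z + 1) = -3*z^5 - 21*z^4 + 89*z^3 - 12*z^2 - 21*z - 10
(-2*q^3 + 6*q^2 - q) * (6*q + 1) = -12*q^4 + 34*q^3 - q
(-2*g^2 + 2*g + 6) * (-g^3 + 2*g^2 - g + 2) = 2*g^5 - 6*g^4 + 6*g^2 - 2*g + 12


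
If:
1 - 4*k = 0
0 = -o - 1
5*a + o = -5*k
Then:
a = -1/20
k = 1/4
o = -1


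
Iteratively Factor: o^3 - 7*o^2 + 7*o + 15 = (o - 3)*(o^2 - 4*o - 5) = (o - 3)*(o + 1)*(o - 5)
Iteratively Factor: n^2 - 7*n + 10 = (n - 2)*(n - 5)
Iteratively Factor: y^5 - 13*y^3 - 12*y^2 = (y + 3)*(y^4 - 3*y^3 - 4*y^2) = (y + 1)*(y + 3)*(y^3 - 4*y^2) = (y - 4)*(y + 1)*(y + 3)*(y^2) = y*(y - 4)*(y + 1)*(y + 3)*(y)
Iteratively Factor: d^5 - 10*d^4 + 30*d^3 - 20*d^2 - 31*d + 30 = (d - 3)*(d^4 - 7*d^3 + 9*d^2 + 7*d - 10) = (d - 3)*(d + 1)*(d^3 - 8*d^2 + 17*d - 10) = (d - 3)*(d - 1)*(d + 1)*(d^2 - 7*d + 10) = (d - 3)*(d - 2)*(d - 1)*(d + 1)*(d - 5)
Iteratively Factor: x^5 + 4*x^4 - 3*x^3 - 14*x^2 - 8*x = (x - 2)*(x^4 + 6*x^3 + 9*x^2 + 4*x) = x*(x - 2)*(x^3 + 6*x^2 + 9*x + 4) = x*(x - 2)*(x + 4)*(x^2 + 2*x + 1) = x*(x - 2)*(x + 1)*(x + 4)*(x + 1)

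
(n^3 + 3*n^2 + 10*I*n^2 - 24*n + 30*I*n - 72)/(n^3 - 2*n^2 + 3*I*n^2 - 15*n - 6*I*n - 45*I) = (n^2 + 10*I*n - 24)/(n^2 + n*(-5 + 3*I) - 15*I)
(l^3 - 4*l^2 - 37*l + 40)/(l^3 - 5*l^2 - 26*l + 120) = (l^2 - 9*l + 8)/(l^2 - 10*l + 24)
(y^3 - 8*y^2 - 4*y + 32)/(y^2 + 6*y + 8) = (y^2 - 10*y + 16)/(y + 4)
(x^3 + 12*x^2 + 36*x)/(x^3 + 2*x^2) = (x^2 + 12*x + 36)/(x*(x + 2))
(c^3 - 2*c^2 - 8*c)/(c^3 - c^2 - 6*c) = (c - 4)/(c - 3)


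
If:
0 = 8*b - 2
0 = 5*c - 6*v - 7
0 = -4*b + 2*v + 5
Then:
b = 1/4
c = -1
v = -2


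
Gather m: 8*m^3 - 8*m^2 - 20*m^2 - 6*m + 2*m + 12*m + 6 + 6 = 8*m^3 - 28*m^2 + 8*m + 12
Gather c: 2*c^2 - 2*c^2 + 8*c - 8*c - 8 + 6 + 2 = 0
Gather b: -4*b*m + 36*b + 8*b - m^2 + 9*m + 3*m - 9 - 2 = b*(44 - 4*m) - m^2 + 12*m - 11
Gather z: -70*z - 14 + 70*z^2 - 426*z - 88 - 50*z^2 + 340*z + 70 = 20*z^2 - 156*z - 32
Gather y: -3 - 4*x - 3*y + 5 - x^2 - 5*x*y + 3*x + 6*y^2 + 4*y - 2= -x^2 - x + 6*y^2 + y*(1 - 5*x)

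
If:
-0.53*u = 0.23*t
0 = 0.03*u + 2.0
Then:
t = 153.62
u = -66.67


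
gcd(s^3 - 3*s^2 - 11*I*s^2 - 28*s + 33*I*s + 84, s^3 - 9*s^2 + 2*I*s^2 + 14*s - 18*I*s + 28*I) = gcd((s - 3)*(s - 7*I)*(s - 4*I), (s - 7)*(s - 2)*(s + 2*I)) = 1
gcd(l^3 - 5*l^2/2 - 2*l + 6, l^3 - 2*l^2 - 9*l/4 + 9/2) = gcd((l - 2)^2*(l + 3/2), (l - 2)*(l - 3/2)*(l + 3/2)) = l^2 - l/2 - 3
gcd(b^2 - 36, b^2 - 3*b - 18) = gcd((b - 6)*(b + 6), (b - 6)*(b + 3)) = b - 6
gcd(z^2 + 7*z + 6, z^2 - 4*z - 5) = z + 1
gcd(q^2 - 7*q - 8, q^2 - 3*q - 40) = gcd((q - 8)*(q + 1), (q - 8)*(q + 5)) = q - 8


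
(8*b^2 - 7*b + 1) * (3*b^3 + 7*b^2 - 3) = 24*b^5 + 35*b^4 - 46*b^3 - 17*b^2 + 21*b - 3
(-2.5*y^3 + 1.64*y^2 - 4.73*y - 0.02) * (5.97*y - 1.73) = -14.925*y^4 + 14.1158*y^3 - 31.0753*y^2 + 8.0635*y + 0.0346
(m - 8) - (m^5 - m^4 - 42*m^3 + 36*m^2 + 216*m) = -m^5 + m^4 + 42*m^3 - 36*m^2 - 215*m - 8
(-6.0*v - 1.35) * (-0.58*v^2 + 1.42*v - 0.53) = 3.48*v^3 - 7.737*v^2 + 1.263*v + 0.7155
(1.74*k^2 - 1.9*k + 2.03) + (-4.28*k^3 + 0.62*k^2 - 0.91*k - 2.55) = -4.28*k^3 + 2.36*k^2 - 2.81*k - 0.52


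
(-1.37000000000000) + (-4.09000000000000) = -5.46000000000000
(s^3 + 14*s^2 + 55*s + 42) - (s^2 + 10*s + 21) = s^3 + 13*s^2 + 45*s + 21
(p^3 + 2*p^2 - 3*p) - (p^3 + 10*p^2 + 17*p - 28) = -8*p^2 - 20*p + 28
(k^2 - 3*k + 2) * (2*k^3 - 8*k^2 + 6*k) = 2*k^5 - 14*k^4 + 34*k^3 - 34*k^2 + 12*k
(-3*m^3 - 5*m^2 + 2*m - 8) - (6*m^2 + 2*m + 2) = -3*m^3 - 11*m^2 - 10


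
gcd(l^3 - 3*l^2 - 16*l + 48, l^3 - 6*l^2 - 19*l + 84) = l^2 + l - 12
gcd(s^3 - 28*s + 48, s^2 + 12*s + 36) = s + 6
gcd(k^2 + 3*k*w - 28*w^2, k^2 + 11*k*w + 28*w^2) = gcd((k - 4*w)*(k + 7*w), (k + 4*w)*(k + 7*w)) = k + 7*w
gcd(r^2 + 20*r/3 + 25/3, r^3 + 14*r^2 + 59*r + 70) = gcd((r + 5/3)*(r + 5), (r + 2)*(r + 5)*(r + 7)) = r + 5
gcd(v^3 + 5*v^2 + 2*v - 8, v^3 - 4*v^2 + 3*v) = v - 1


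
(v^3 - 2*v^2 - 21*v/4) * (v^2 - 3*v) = v^5 - 5*v^4 + 3*v^3/4 + 63*v^2/4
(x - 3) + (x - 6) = 2*x - 9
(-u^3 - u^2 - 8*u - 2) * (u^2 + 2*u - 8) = -u^5 - 3*u^4 - 2*u^3 - 10*u^2 + 60*u + 16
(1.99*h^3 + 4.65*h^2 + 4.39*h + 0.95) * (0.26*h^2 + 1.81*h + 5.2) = 0.5174*h^5 + 4.8109*h^4 + 19.9059*h^3 + 32.3729*h^2 + 24.5475*h + 4.94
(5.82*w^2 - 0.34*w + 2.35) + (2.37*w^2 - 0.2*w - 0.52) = 8.19*w^2 - 0.54*w + 1.83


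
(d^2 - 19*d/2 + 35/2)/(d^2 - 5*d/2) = (d - 7)/d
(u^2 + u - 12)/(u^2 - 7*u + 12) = (u + 4)/(u - 4)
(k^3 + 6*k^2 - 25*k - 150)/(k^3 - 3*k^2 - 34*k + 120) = (k + 5)/(k - 4)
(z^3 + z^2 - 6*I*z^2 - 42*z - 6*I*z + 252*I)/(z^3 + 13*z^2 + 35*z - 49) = (z^2 - 6*z*(1 + I) + 36*I)/(z^2 + 6*z - 7)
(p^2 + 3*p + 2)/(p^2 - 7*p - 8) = (p + 2)/(p - 8)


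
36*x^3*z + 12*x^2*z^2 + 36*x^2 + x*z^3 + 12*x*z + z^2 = (6*x + z)^2*(x*z + 1)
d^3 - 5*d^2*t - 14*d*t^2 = d*(d - 7*t)*(d + 2*t)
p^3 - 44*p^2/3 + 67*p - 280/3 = (p - 7)*(p - 5)*(p - 8/3)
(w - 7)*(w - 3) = w^2 - 10*w + 21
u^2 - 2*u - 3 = (u - 3)*(u + 1)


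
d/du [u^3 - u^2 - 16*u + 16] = 3*u^2 - 2*u - 16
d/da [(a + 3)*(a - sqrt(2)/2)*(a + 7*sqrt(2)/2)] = 3*a^2 + 6*a + 6*sqrt(2)*a - 7/2 + 9*sqrt(2)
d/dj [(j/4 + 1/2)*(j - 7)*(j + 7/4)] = 3*j^2/4 - 13*j/8 - 91/16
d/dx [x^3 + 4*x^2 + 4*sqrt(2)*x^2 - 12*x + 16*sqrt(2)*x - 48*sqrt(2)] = 3*x^2 + 8*x + 8*sqrt(2)*x - 12 + 16*sqrt(2)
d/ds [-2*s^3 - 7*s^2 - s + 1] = -6*s^2 - 14*s - 1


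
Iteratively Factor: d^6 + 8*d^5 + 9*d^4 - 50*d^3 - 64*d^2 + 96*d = (d - 1)*(d^5 + 9*d^4 + 18*d^3 - 32*d^2 - 96*d) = d*(d - 1)*(d^4 + 9*d^3 + 18*d^2 - 32*d - 96) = d*(d - 1)*(d + 4)*(d^3 + 5*d^2 - 2*d - 24) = d*(d - 2)*(d - 1)*(d + 4)*(d^2 + 7*d + 12) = d*(d - 2)*(d - 1)*(d + 3)*(d + 4)*(d + 4)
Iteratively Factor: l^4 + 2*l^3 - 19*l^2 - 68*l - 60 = (l + 2)*(l^3 - 19*l - 30) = (l + 2)^2*(l^2 - 2*l - 15) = (l + 2)^2*(l + 3)*(l - 5)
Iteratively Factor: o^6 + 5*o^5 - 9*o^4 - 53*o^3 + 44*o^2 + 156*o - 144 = (o - 1)*(o^5 + 6*o^4 - 3*o^3 - 56*o^2 - 12*o + 144) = (o - 1)*(o + 3)*(o^4 + 3*o^3 - 12*o^2 - 20*o + 48) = (o - 2)*(o - 1)*(o + 3)*(o^3 + 5*o^2 - 2*o - 24) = (o - 2)*(o - 1)*(o + 3)^2*(o^2 + 2*o - 8) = (o - 2)^2*(o - 1)*(o + 3)^2*(o + 4)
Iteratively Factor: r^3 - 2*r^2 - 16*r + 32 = (r - 4)*(r^2 + 2*r - 8) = (r - 4)*(r + 4)*(r - 2)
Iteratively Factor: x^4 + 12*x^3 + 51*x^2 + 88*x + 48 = (x + 4)*(x^3 + 8*x^2 + 19*x + 12) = (x + 1)*(x + 4)*(x^2 + 7*x + 12) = (x + 1)*(x + 3)*(x + 4)*(x + 4)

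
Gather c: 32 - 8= 24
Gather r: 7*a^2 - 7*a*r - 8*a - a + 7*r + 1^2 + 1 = 7*a^2 - 9*a + r*(7 - 7*a) + 2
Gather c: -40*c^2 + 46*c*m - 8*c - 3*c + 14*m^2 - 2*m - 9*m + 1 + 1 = -40*c^2 + c*(46*m - 11) + 14*m^2 - 11*m + 2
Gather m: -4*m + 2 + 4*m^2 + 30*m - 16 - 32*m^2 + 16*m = -28*m^2 + 42*m - 14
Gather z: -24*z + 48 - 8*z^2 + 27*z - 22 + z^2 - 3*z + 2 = 28 - 7*z^2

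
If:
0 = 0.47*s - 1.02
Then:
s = 2.17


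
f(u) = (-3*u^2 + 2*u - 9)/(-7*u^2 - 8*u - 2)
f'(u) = (2 - 6*u)/(-7*u^2 - 8*u - 2) + (14*u + 8)*(-3*u^2 + 2*u - 9)/(-7*u^2 - 8*u - 2)^2 = 38*(u^2 - 3*u - 2)/(49*u^4 + 112*u^3 + 92*u^2 + 32*u + 4)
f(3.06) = 0.34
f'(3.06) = -0.01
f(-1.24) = 5.66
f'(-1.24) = 15.31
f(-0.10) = 7.27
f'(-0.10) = -39.82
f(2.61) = 0.34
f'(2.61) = -0.02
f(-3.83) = 0.82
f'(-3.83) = 0.17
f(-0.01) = 4.70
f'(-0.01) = -20.29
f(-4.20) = 0.77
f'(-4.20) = 0.13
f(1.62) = 0.41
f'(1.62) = -0.14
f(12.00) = 0.38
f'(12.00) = 0.00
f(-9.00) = 0.54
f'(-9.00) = 0.02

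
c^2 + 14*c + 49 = (c + 7)^2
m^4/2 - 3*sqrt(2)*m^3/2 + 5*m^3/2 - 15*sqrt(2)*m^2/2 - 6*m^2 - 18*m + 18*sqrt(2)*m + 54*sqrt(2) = (m/2 + 1)*(m - 3)*(m + 6)*(m - 3*sqrt(2))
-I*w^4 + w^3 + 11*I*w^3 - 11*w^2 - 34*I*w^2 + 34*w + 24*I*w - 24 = (w - 6)*(w - 4)*(w - 1)*(-I*w + 1)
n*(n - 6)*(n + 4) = n^3 - 2*n^2 - 24*n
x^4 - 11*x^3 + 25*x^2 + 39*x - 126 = (x - 7)*(x - 3)^2*(x + 2)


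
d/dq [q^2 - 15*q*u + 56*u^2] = 2*q - 15*u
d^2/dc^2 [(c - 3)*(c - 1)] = 2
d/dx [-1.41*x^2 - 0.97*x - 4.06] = -2.82*x - 0.97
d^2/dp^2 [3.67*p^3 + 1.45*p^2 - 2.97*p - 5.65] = 22.02*p + 2.9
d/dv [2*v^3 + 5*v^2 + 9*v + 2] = 6*v^2 + 10*v + 9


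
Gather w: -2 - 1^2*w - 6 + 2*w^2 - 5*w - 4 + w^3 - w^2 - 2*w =w^3 + w^2 - 8*w - 12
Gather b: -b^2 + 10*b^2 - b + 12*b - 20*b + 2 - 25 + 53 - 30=9*b^2 - 9*b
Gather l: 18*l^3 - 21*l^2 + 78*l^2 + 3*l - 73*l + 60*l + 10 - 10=18*l^3 + 57*l^2 - 10*l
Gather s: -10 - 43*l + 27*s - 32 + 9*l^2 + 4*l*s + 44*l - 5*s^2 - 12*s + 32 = 9*l^2 + l - 5*s^2 + s*(4*l + 15) - 10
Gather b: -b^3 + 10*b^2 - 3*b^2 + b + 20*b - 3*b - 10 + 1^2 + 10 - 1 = -b^3 + 7*b^2 + 18*b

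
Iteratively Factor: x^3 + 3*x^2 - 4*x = (x + 4)*(x^2 - x) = x*(x + 4)*(x - 1)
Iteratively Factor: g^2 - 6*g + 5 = (g - 5)*(g - 1)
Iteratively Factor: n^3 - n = (n + 1)*(n^2 - n) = n*(n + 1)*(n - 1)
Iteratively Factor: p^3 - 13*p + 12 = (p - 1)*(p^2 + p - 12) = (p - 3)*(p - 1)*(p + 4)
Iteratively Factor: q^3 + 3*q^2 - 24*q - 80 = (q - 5)*(q^2 + 8*q + 16) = (q - 5)*(q + 4)*(q + 4)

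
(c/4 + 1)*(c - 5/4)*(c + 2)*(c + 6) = c^4/4 + 43*c^3/16 + 29*c^2/4 - 7*c/4 - 15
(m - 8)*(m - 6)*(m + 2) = m^3 - 12*m^2 + 20*m + 96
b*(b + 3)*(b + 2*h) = b^3 + 2*b^2*h + 3*b^2 + 6*b*h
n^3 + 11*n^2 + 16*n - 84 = (n - 2)*(n + 6)*(n + 7)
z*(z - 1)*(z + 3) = z^3 + 2*z^2 - 3*z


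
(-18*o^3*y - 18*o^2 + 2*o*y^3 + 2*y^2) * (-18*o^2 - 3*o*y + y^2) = 324*o^5*y + 54*o^4*y^2 + 324*o^4 - 54*o^3*y^3 + 54*o^3*y - 6*o^2*y^4 - 54*o^2*y^2 + 2*o*y^5 - 6*o*y^3 + 2*y^4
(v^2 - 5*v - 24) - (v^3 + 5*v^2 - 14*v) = -v^3 - 4*v^2 + 9*v - 24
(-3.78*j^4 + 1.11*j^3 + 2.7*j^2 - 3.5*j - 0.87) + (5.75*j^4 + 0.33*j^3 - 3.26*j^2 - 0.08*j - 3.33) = 1.97*j^4 + 1.44*j^3 - 0.56*j^2 - 3.58*j - 4.2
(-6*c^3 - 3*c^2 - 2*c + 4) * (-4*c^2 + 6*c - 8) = 24*c^5 - 24*c^4 + 38*c^3 - 4*c^2 + 40*c - 32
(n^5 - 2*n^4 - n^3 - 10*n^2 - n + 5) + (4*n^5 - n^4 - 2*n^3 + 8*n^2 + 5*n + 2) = 5*n^5 - 3*n^4 - 3*n^3 - 2*n^2 + 4*n + 7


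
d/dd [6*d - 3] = 6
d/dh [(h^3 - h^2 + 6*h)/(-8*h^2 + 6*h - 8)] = (-4*h^4 + 6*h^3 + 9*h^2 + 8*h - 24)/(2*(16*h^4 - 24*h^3 + 41*h^2 - 24*h + 16))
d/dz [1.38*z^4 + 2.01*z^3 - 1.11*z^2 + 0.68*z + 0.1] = 5.52*z^3 + 6.03*z^2 - 2.22*z + 0.68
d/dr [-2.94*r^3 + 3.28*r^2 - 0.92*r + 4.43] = -8.82*r^2 + 6.56*r - 0.92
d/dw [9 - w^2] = -2*w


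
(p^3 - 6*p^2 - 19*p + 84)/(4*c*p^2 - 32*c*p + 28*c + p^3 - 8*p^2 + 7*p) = (p^2 + p - 12)/(4*c*p - 4*c + p^2 - p)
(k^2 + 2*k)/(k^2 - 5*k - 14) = k/(k - 7)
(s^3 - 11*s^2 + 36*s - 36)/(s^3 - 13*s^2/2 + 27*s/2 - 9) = 2*(s - 6)/(2*s - 3)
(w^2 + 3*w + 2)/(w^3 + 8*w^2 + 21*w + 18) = (w + 1)/(w^2 + 6*w + 9)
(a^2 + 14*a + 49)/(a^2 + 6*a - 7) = (a + 7)/(a - 1)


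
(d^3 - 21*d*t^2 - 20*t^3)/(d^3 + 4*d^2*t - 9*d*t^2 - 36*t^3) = (-d^2 + 4*d*t + 5*t^2)/(-d^2 + 9*t^2)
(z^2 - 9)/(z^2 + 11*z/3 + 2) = 3*(z - 3)/(3*z + 2)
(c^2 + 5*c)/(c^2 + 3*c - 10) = c/(c - 2)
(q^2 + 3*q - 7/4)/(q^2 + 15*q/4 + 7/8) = 2*(2*q - 1)/(4*q + 1)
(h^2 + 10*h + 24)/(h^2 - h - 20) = (h + 6)/(h - 5)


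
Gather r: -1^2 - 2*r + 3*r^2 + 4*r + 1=3*r^2 + 2*r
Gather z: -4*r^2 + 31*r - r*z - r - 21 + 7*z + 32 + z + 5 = -4*r^2 + 30*r + z*(8 - r) + 16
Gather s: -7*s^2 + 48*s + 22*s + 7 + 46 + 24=-7*s^2 + 70*s + 77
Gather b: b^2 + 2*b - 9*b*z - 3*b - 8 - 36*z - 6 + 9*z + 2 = b^2 + b*(-9*z - 1) - 27*z - 12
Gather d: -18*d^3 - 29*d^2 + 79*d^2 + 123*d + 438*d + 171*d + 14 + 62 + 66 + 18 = -18*d^3 + 50*d^2 + 732*d + 160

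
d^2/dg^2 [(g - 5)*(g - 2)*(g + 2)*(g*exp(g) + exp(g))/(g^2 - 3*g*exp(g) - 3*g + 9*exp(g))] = (g^8 + 3*g^7*exp(g) - 6*g^7 - 54*g^6*exp(g) - 12*g^6 + 288*g^5*exp(g) + 142*g^5 + 54*g^4*exp(2*g) - 402*g^4*exp(g) - 225*g^4 - 504*g^3*exp(2*g) - 1071*g^3*exp(g) - 216*g^3 + 1620*g^2*exp(2*g) + 3528*g^2*exp(g) + 660*g^2 - 1944*g*exp(2*g) - 2052*g*exp(g) - 720*g - 234*exp(2*g) + 144*exp(g) + 360)*exp(g)/(g^6 - 9*g^5*exp(g) - 9*g^5 + 27*g^4*exp(2*g) + 81*g^4*exp(g) + 27*g^4 - 27*g^3*exp(3*g) - 243*g^3*exp(2*g) - 243*g^3*exp(g) - 27*g^3 + 243*g^2*exp(3*g) + 729*g^2*exp(2*g) + 243*g^2*exp(g) - 729*g*exp(3*g) - 729*g*exp(2*g) + 729*exp(3*g))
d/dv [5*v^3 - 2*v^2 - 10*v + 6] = 15*v^2 - 4*v - 10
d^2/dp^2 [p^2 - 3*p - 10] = 2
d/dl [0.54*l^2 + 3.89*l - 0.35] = 1.08*l + 3.89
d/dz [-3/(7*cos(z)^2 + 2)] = -84*sin(2*z)/(7*cos(2*z) + 11)^2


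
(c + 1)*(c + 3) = c^2 + 4*c + 3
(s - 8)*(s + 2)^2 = s^3 - 4*s^2 - 28*s - 32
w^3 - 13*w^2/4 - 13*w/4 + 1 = (w - 4)*(w - 1/4)*(w + 1)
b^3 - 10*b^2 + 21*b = b*(b - 7)*(b - 3)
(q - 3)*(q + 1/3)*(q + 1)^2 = q^4 - 2*q^3/3 - 16*q^2/3 - 14*q/3 - 1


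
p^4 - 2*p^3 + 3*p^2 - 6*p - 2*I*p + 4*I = (p - 2)*(p - I)^2*(p + 2*I)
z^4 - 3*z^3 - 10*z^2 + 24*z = z*(z - 4)*(z - 2)*(z + 3)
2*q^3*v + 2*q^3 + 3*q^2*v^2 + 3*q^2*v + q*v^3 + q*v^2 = (q + v)*(2*q + v)*(q*v + q)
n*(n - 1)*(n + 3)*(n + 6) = n^4 + 8*n^3 + 9*n^2 - 18*n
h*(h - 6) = h^2 - 6*h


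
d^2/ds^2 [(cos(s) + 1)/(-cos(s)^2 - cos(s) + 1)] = (3*(1 - cos(s)^2)^2 + cos(s)^5 + 7*cos(s)^3 + 6*cos(s)^2 - 10*cos(s) - 9)/(cos(s)^2 + cos(s) - 1)^3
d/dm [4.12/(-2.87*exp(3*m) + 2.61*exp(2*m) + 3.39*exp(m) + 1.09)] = (35.4732*exp(2*m) - 21.5064*exp(m) - 13.9668)*exp(m)/(-2.87*exp(3*m) + 2.61*exp(2*m) + 3.39*exp(m) + 1.09)^2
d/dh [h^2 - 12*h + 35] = 2*h - 12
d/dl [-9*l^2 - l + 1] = -18*l - 1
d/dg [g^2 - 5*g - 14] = 2*g - 5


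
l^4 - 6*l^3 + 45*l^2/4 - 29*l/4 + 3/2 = (l - 3)*(l - 2)*(l - 1/2)^2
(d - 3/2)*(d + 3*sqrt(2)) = d^2 - 3*d/2 + 3*sqrt(2)*d - 9*sqrt(2)/2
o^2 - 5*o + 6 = (o - 3)*(o - 2)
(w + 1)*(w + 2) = w^2 + 3*w + 2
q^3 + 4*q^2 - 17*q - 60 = (q - 4)*(q + 3)*(q + 5)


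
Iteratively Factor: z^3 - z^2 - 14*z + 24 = (z + 4)*(z^2 - 5*z + 6) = (z - 2)*(z + 4)*(z - 3)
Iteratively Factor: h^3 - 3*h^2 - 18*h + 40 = (h - 2)*(h^2 - h - 20) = (h - 5)*(h - 2)*(h + 4)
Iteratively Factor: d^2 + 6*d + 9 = (d + 3)*(d + 3)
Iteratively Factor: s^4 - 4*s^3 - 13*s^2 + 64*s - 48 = (s + 4)*(s^3 - 8*s^2 + 19*s - 12) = (s - 4)*(s + 4)*(s^2 - 4*s + 3) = (s - 4)*(s - 1)*(s + 4)*(s - 3)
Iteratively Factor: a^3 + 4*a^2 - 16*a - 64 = (a - 4)*(a^2 + 8*a + 16) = (a - 4)*(a + 4)*(a + 4)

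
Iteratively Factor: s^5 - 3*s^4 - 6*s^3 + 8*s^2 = (s - 4)*(s^4 + s^3 - 2*s^2) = (s - 4)*(s - 1)*(s^3 + 2*s^2) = (s - 4)*(s - 1)*(s + 2)*(s^2) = s*(s - 4)*(s - 1)*(s + 2)*(s)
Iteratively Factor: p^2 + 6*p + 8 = (p + 2)*(p + 4)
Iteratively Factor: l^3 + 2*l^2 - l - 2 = (l + 2)*(l^2 - 1) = (l - 1)*(l + 2)*(l + 1)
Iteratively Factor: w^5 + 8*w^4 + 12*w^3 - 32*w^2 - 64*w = (w - 2)*(w^4 + 10*w^3 + 32*w^2 + 32*w) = (w - 2)*(w + 4)*(w^3 + 6*w^2 + 8*w) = (w - 2)*(w + 2)*(w + 4)*(w^2 + 4*w) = w*(w - 2)*(w + 2)*(w + 4)*(w + 4)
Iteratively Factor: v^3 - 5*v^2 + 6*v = (v - 3)*(v^2 - 2*v) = v*(v - 3)*(v - 2)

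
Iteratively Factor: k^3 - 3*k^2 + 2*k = (k)*(k^2 - 3*k + 2) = k*(k - 2)*(k - 1)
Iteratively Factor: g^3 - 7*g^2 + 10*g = (g - 5)*(g^2 - 2*g) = (g - 5)*(g - 2)*(g)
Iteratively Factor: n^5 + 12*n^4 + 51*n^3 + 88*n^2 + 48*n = (n)*(n^4 + 12*n^3 + 51*n^2 + 88*n + 48) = n*(n + 1)*(n^3 + 11*n^2 + 40*n + 48) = n*(n + 1)*(n + 4)*(n^2 + 7*n + 12) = n*(n + 1)*(n + 4)^2*(n + 3)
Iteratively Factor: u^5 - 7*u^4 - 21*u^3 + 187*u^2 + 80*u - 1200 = (u + 4)*(u^4 - 11*u^3 + 23*u^2 + 95*u - 300) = (u + 3)*(u + 4)*(u^3 - 14*u^2 + 65*u - 100) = (u - 4)*(u + 3)*(u + 4)*(u^2 - 10*u + 25) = (u - 5)*(u - 4)*(u + 3)*(u + 4)*(u - 5)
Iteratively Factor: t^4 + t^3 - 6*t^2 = (t)*(t^3 + t^2 - 6*t) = t*(t - 2)*(t^2 + 3*t) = t^2*(t - 2)*(t + 3)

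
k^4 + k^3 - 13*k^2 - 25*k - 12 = (k - 4)*(k + 1)^2*(k + 3)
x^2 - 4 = (x - 2)*(x + 2)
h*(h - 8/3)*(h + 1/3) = h^3 - 7*h^2/3 - 8*h/9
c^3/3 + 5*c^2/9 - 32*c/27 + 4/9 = (c/3 + 1)*(c - 2/3)^2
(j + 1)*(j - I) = j^2 + j - I*j - I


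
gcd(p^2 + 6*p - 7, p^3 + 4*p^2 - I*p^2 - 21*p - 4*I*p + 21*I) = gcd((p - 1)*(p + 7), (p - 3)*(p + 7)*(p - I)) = p + 7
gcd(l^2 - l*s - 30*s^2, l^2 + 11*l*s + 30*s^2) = l + 5*s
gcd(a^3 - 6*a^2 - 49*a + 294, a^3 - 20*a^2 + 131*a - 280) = a - 7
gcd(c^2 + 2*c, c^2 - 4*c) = c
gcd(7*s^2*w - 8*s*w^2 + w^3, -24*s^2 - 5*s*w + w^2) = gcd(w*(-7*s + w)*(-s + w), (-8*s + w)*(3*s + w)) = 1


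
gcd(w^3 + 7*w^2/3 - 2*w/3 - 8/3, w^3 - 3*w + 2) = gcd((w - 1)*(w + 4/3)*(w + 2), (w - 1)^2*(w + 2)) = w^2 + w - 2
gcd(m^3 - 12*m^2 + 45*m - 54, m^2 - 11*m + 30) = m - 6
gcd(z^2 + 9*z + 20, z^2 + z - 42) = 1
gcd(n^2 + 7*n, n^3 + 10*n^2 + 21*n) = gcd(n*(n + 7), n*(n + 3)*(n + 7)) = n^2 + 7*n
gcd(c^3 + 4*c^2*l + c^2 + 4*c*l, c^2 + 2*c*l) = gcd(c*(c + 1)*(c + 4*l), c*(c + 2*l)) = c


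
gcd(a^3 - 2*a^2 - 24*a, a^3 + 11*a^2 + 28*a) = a^2 + 4*a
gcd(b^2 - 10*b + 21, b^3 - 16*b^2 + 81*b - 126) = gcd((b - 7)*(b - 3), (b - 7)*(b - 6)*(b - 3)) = b^2 - 10*b + 21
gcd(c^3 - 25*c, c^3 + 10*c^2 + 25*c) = c^2 + 5*c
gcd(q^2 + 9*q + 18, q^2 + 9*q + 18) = q^2 + 9*q + 18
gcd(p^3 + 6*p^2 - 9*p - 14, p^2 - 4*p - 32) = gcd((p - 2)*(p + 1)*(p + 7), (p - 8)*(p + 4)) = 1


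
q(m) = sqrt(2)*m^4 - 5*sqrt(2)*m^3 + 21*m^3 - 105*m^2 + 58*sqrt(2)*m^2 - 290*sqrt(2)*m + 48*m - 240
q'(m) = 4*sqrt(2)*m^3 - 15*sqrt(2)*m^2 + 63*m^2 - 210*m + 116*sqrt(2)*m - 290*sqrt(2) + 48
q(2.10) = -945.28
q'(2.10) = -221.95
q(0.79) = -533.00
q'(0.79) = -369.56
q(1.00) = -609.75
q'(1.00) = -360.63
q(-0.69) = -5.33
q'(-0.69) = -312.38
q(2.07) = -938.53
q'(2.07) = -228.01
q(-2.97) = 377.96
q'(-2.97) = -5.25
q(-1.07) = 105.96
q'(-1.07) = -272.04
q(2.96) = -1043.38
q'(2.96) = 14.69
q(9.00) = 14072.72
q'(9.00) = 6732.89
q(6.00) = 1601.62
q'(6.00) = 2088.38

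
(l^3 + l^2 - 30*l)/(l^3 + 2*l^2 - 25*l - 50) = l*(l + 6)/(l^2 + 7*l + 10)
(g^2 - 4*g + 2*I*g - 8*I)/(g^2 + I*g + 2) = (g - 4)/(g - I)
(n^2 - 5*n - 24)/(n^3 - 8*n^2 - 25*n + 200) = (n + 3)/(n^2 - 25)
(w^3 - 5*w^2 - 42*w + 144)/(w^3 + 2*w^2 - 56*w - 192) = (w - 3)/(w + 4)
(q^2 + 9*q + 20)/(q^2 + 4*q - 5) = (q + 4)/(q - 1)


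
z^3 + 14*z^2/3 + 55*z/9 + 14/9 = (z + 1/3)*(z + 2)*(z + 7/3)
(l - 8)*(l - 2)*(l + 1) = l^3 - 9*l^2 + 6*l + 16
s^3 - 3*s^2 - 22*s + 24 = (s - 6)*(s - 1)*(s + 4)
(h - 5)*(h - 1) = h^2 - 6*h + 5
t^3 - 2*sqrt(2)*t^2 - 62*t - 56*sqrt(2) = (t - 7*sqrt(2))*(t + sqrt(2))*(t + 4*sqrt(2))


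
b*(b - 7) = b^2 - 7*b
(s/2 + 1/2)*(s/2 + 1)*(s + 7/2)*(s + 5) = s^4/4 + 23*s^3/8 + 45*s^2/4 + 139*s/8 + 35/4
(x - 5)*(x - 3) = x^2 - 8*x + 15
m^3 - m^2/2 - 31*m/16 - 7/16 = (m - 7/4)*(m + 1/4)*(m + 1)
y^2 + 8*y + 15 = (y + 3)*(y + 5)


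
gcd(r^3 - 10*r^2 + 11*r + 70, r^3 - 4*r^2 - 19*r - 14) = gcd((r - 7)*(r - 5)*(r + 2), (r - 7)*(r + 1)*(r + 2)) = r^2 - 5*r - 14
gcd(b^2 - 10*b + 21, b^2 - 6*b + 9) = b - 3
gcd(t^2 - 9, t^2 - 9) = t^2 - 9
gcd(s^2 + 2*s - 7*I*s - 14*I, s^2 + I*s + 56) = s - 7*I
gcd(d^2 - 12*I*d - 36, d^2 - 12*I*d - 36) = d^2 - 12*I*d - 36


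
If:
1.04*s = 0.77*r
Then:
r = 1.35064935064935*s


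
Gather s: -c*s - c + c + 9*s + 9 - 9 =s*(9 - c)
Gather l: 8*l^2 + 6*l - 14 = 8*l^2 + 6*l - 14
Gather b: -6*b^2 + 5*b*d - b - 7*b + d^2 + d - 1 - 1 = -6*b^2 + b*(5*d - 8) + d^2 + d - 2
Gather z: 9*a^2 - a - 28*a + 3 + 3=9*a^2 - 29*a + 6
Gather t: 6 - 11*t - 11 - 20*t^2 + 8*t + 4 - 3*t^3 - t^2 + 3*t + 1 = -3*t^3 - 21*t^2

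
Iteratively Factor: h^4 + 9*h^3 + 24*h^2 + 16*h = (h + 4)*(h^3 + 5*h^2 + 4*h) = (h + 1)*(h + 4)*(h^2 + 4*h) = h*(h + 1)*(h + 4)*(h + 4)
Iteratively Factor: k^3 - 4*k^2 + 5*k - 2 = (k - 1)*(k^2 - 3*k + 2) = (k - 1)^2*(k - 2)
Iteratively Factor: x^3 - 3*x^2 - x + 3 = (x - 3)*(x^2 - 1) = (x - 3)*(x - 1)*(x + 1)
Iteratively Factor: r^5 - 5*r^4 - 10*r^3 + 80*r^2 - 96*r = (r - 4)*(r^4 - r^3 - 14*r^2 + 24*r) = (r - 4)*(r - 3)*(r^3 + 2*r^2 - 8*r) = (r - 4)*(r - 3)*(r - 2)*(r^2 + 4*r) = r*(r - 4)*(r - 3)*(r - 2)*(r + 4)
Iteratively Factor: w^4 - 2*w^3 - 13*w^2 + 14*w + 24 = (w + 1)*(w^3 - 3*w^2 - 10*w + 24) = (w - 4)*(w + 1)*(w^2 + w - 6) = (w - 4)*(w + 1)*(w + 3)*(w - 2)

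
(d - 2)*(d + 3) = d^2 + d - 6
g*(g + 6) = g^2 + 6*g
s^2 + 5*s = s*(s + 5)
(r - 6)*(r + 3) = r^2 - 3*r - 18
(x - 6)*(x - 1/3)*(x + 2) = x^3 - 13*x^2/3 - 32*x/3 + 4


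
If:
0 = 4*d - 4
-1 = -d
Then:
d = 1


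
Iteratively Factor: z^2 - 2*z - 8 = (z - 4)*(z + 2)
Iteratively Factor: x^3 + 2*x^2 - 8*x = (x - 2)*(x^2 + 4*x) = (x - 2)*(x + 4)*(x)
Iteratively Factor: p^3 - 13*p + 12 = (p - 1)*(p^2 + p - 12) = (p - 3)*(p - 1)*(p + 4)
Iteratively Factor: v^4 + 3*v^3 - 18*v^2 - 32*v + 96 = (v - 3)*(v^3 + 6*v^2 - 32) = (v - 3)*(v + 4)*(v^2 + 2*v - 8) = (v - 3)*(v + 4)^2*(v - 2)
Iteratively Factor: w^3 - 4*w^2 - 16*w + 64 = (w - 4)*(w^2 - 16) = (w - 4)^2*(w + 4)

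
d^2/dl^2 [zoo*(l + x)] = 0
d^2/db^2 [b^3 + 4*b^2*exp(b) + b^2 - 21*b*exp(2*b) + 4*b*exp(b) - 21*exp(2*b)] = 4*b^2*exp(b) - 84*b*exp(2*b) + 20*b*exp(b) + 6*b - 168*exp(2*b) + 16*exp(b) + 2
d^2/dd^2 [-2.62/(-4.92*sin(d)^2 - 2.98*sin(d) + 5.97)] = (-253.683072*sin(d)^4 - 115.240176*sin(d)^3 + 49.435208*sin(d)^2 + 183.86898*sin(d) + 200.444672)/(4.92*sin(d)^2 + 2.98*sin(d) - 5.97)^3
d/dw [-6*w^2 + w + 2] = 1 - 12*w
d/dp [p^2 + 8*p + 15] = 2*p + 8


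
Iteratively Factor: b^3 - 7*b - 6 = (b + 2)*(b^2 - 2*b - 3) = (b - 3)*(b + 2)*(b + 1)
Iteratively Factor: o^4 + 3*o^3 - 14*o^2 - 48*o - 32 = (o + 4)*(o^3 - o^2 - 10*o - 8) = (o - 4)*(o + 4)*(o^2 + 3*o + 2) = (o - 4)*(o + 1)*(o + 4)*(o + 2)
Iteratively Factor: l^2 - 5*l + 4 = (l - 1)*(l - 4)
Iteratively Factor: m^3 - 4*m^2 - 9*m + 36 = (m + 3)*(m^2 - 7*m + 12) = (m - 3)*(m + 3)*(m - 4)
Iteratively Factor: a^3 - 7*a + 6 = (a - 1)*(a^2 + a - 6) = (a - 1)*(a + 3)*(a - 2)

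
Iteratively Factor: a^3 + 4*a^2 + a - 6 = (a - 1)*(a^2 + 5*a + 6) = (a - 1)*(a + 2)*(a + 3)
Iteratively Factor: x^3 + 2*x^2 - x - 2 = (x - 1)*(x^2 + 3*x + 2) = (x - 1)*(x + 1)*(x + 2)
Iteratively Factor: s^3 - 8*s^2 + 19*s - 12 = (s - 3)*(s^2 - 5*s + 4) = (s - 3)*(s - 1)*(s - 4)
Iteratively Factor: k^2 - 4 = (k + 2)*(k - 2)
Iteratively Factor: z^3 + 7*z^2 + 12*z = (z)*(z^2 + 7*z + 12) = z*(z + 3)*(z + 4)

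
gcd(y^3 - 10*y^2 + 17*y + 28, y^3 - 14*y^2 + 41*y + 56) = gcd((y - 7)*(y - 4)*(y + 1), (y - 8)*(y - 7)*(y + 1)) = y^2 - 6*y - 7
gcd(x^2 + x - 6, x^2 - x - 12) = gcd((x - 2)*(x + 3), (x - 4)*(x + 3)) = x + 3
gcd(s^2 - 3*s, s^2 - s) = s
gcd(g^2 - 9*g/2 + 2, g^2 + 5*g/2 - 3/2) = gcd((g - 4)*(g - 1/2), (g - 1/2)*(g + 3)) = g - 1/2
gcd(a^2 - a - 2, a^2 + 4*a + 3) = a + 1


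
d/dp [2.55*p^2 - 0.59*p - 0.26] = 5.1*p - 0.59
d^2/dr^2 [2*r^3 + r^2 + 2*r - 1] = 12*r + 2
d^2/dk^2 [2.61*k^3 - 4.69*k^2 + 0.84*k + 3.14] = 15.66*k - 9.38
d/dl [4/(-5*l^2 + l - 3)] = 4*(10*l - 1)/(5*l^2 - l + 3)^2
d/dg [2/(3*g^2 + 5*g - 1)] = 2*(-6*g - 5)/(3*g^2 + 5*g - 1)^2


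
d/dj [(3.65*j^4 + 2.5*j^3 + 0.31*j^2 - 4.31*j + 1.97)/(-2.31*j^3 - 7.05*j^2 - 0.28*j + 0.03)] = (-8.4315*j^6 - 51.465*j^5 - 19.9749*j^4 - 20.8742*j^3 - 16.5952*j^2 + 27.7956*j + 0.4223)/(5.3361*j^6 + 32.571*j^5 + 50.9961*j^4 + 3.8094*j^3 - 0.3446*j^2 - 0.0168*j + 0.0009)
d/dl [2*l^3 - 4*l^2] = 2*l*(3*l - 4)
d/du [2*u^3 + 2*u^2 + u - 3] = 6*u^2 + 4*u + 1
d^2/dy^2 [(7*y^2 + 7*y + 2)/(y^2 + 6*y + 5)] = 2*(-35*y^3 - 99*y^2 - 69*y + 27)/(y^6 + 18*y^5 + 123*y^4 + 396*y^3 + 615*y^2 + 450*y + 125)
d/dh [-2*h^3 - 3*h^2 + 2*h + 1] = -6*h^2 - 6*h + 2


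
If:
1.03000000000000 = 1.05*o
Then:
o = 0.98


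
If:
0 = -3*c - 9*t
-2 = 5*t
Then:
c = 6/5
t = -2/5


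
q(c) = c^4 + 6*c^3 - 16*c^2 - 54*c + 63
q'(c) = 4*c^3 + 18*c^2 - 32*c - 54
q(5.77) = 1479.75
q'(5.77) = 1129.03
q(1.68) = -36.46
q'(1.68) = -37.99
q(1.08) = -5.06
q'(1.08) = -62.53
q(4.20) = 309.66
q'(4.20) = 425.47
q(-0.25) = 75.41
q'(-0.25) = -44.94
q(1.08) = -5.06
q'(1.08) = -62.53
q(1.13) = -8.16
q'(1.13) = -61.40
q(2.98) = -2.36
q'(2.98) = 116.34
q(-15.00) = 27648.00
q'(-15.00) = -9024.00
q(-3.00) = 0.00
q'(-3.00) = 96.00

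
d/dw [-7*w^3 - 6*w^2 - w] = -21*w^2 - 12*w - 1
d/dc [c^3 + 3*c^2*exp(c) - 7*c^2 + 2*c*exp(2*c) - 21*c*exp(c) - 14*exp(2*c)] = 3*c^2*exp(c) + 3*c^2 + 4*c*exp(2*c) - 15*c*exp(c) - 14*c - 26*exp(2*c) - 21*exp(c)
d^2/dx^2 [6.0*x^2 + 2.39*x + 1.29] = 12.0000000000000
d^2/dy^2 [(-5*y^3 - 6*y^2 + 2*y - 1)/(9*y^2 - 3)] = 2*(y^3 - 27*y^2 + y - 3)/(27*y^6 - 27*y^4 + 9*y^2 - 1)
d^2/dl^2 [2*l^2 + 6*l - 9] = 4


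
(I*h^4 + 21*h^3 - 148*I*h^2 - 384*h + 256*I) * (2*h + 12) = 2*I*h^5 + 42*h^4 + 12*I*h^4 + 252*h^3 - 296*I*h^3 - 768*h^2 - 1776*I*h^2 - 4608*h + 512*I*h + 3072*I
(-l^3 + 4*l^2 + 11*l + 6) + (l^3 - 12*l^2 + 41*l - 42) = -8*l^2 + 52*l - 36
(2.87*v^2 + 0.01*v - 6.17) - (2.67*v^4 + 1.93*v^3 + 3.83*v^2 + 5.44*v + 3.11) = -2.67*v^4 - 1.93*v^3 - 0.96*v^2 - 5.43*v - 9.28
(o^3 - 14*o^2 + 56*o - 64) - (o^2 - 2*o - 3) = o^3 - 15*o^2 + 58*o - 61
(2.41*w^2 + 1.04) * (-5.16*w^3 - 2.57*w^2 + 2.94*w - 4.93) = -12.4356*w^5 - 6.1937*w^4 + 1.719*w^3 - 14.5541*w^2 + 3.0576*w - 5.1272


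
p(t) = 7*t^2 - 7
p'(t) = 14*t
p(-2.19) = 26.57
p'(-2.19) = -30.66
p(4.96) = 165.21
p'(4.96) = 69.44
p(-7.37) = 373.22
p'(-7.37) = -103.18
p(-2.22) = 27.50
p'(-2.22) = -31.08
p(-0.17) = -6.80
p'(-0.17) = -2.38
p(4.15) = 113.56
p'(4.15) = 58.10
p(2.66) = 42.53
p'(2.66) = 37.24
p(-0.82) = -2.29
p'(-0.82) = -11.48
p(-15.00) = 1568.00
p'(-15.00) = -210.00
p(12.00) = 1001.00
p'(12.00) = 168.00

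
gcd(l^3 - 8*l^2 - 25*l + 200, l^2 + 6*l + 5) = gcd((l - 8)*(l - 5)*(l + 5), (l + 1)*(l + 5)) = l + 5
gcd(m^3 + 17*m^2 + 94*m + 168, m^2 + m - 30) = m + 6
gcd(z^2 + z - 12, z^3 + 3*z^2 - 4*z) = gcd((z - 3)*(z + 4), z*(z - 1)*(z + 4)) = z + 4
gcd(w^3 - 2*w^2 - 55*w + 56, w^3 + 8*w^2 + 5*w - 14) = w^2 + 6*w - 7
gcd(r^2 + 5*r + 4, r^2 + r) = r + 1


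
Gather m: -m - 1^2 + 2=1 - m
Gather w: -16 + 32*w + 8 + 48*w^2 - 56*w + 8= 48*w^2 - 24*w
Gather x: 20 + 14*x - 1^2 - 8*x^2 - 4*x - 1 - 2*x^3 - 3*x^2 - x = -2*x^3 - 11*x^2 + 9*x + 18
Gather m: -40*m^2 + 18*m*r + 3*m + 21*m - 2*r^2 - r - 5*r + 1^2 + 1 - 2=-40*m^2 + m*(18*r + 24) - 2*r^2 - 6*r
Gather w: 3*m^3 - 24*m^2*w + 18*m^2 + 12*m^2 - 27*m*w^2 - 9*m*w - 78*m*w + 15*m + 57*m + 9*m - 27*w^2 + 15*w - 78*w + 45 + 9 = 3*m^3 + 30*m^2 + 81*m + w^2*(-27*m - 27) + w*(-24*m^2 - 87*m - 63) + 54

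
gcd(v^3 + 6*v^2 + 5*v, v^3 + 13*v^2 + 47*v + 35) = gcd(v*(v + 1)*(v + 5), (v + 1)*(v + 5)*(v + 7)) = v^2 + 6*v + 5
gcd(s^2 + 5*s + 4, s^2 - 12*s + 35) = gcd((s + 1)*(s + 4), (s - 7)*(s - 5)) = 1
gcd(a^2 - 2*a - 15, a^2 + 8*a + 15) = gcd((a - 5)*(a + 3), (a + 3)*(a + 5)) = a + 3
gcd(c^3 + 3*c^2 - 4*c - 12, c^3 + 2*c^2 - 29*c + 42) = c - 2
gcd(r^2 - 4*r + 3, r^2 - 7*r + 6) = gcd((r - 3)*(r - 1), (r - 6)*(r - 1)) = r - 1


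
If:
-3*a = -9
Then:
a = 3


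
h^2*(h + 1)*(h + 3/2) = h^4 + 5*h^3/2 + 3*h^2/2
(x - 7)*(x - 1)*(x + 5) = x^3 - 3*x^2 - 33*x + 35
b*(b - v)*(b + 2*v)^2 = b^4 + 3*b^3*v - 4*b*v^3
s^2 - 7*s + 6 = (s - 6)*(s - 1)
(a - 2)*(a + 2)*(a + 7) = a^3 + 7*a^2 - 4*a - 28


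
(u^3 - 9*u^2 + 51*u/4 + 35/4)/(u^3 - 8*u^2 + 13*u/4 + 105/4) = (2*u + 1)/(2*u + 3)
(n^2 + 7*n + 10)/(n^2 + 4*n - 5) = (n + 2)/(n - 1)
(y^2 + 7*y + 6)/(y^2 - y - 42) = (y + 1)/(y - 7)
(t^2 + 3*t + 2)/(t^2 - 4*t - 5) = (t + 2)/(t - 5)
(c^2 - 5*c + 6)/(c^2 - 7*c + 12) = (c - 2)/(c - 4)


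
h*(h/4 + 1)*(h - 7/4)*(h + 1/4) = h^4/4 + 5*h^3/8 - 103*h^2/64 - 7*h/16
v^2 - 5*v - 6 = (v - 6)*(v + 1)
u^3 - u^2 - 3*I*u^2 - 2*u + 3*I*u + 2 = (u - 1)*(u - 2*I)*(u - I)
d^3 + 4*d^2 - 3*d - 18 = (d - 2)*(d + 3)^2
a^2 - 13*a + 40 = (a - 8)*(a - 5)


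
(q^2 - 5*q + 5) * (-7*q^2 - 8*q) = -7*q^4 + 27*q^3 + 5*q^2 - 40*q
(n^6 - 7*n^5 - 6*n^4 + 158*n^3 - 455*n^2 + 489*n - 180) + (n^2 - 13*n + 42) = n^6 - 7*n^5 - 6*n^4 + 158*n^3 - 454*n^2 + 476*n - 138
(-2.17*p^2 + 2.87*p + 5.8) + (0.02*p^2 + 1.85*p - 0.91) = -2.15*p^2 + 4.72*p + 4.89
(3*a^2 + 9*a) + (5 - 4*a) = 3*a^2 + 5*a + 5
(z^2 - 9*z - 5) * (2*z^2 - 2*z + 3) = 2*z^4 - 20*z^3 + 11*z^2 - 17*z - 15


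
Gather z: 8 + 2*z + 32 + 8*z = 10*z + 40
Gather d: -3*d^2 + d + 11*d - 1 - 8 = -3*d^2 + 12*d - 9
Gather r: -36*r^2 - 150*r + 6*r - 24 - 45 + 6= -36*r^2 - 144*r - 63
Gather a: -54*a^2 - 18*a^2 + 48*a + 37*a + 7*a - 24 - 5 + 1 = -72*a^2 + 92*a - 28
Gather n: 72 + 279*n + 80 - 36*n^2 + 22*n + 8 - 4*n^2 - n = -40*n^2 + 300*n + 160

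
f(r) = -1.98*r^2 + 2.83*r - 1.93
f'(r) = 2.83 - 3.96*r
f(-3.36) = -33.79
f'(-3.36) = 16.14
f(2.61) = -8.03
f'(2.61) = -7.51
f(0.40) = -1.11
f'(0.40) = 1.25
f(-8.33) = -162.89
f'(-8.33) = 35.82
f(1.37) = -1.77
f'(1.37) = -2.60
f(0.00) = -1.93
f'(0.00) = 2.83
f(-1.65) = -11.99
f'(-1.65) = 9.36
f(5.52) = -46.64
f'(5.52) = -19.03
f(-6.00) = -90.19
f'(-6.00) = 26.59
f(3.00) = -11.26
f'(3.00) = -9.05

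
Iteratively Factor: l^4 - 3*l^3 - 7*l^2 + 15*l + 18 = (l - 3)*(l^3 - 7*l - 6) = (l - 3)^2*(l^2 + 3*l + 2) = (l - 3)^2*(l + 1)*(l + 2)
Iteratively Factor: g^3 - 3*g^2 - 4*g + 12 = (g - 3)*(g^2 - 4) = (g - 3)*(g - 2)*(g + 2)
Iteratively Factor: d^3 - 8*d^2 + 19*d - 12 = (d - 3)*(d^2 - 5*d + 4) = (d - 4)*(d - 3)*(d - 1)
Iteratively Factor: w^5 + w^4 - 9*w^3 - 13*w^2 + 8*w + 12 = (w - 3)*(w^4 + 4*w^3 + 3*w^2 - 4*w - 4) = (w - 3)*(w + 2)*(w^3 + 2*w^2 - w - 2) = (w - 3)*(w + 1)*(w + 2)*(w^2 + w - 2) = (w - 3)*(w + 1)*(w + 2)^2*(w - 1)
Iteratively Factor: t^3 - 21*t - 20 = (t - 5)*(t^2 + 5*t + 4) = (t - 5)*(t + 4)*(t + 1)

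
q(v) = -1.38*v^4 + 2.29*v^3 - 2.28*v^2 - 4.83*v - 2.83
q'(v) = -5.52*v^3 + 6.87*v^2 - 4.56*v - 4.83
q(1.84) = -20.99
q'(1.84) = -24.35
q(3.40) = -140.02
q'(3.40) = -157.87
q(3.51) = -158.31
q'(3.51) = -174.90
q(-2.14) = -54.32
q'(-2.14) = 90.49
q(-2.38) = -79.40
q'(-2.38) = 119.35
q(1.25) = -11.33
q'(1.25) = -10.58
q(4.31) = -358.86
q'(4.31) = -338.81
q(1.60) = -16.06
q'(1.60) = -17.15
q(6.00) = -1407.73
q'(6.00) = -977.19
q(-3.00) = -182.47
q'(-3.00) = 219.72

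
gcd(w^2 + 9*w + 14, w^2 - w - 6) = w + 2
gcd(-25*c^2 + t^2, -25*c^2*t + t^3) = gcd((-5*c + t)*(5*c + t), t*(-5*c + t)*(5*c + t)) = -25*c^2 + t^2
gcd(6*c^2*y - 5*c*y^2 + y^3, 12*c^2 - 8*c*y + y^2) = -2*c + y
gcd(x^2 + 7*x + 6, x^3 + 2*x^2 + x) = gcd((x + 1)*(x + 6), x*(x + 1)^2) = x + 1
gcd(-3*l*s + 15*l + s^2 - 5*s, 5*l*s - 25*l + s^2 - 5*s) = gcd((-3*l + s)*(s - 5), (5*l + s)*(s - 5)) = s - 5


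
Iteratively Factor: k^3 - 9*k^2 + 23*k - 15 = (k - 3)*(k^2 - 6*k + 5) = (k - 3)*(k - 1)*(k - 5)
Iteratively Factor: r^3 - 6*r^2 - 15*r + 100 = (r - 5)*(r^2 - r - 20) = (r - 5)*(r + 4)*(r - 5)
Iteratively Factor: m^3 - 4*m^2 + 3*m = (m)*(m^2 - 4*m + 3) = m*(m - 1)*(m - 3)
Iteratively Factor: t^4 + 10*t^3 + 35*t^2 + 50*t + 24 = (t + 3)*(t^3 + 7*t^2 + 14*t + 8) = (t + 2)*(t + 3)*(t^2 + 5*t + 4) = (t + 1)*(t + 2)*(t + 3)*(t + 4)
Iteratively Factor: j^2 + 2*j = (j)*(j + 2)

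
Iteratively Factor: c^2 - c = (c)*(c - 1)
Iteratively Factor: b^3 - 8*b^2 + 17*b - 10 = (b - 2)*(b^2 - 6*b + 5) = (b - 2)*(b - 1)*(b - 5)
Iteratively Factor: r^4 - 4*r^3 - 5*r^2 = (r + 1)*(r^3 - 5*r^2) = (r - 5)*(r + 1)*(r^2) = r*(r - 5)*(r + 1)*(r)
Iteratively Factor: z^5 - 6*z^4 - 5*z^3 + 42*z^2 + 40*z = (z)*(z^4 - 6*z^3 - 5*z^2 + 42*z + 40) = z*(z + 2)*(z^3 - 8*z^2 + 11*z + 20) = z*(z - 4)*(z + 2)*(z^2 - 4*z - 5) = z*(z - 5)*(z - 4)*(z + 2)*(z + 1)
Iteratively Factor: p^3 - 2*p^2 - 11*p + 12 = (p - 1)*(p^2 - p - 12) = (p - 4)*(p - 1)*(p + 3)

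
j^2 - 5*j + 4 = (j - 4)*(j - 1)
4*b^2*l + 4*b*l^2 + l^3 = l*(2*b + l)^2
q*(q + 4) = q^2 + 4*q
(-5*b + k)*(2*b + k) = -10*b^2 - 3*b*k + k^2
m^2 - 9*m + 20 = (m - 5)*(m - 4)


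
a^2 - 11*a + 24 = (a - 8)*(a - 3)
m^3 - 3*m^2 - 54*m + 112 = (m - 8)*(m - 2)*(m + 7)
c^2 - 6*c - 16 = (c - 8)*(c + 2)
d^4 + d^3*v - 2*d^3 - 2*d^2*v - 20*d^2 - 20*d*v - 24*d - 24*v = (d - 6)*(d + 2)^2*(d + v)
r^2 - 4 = (r - 2)*(r + 2)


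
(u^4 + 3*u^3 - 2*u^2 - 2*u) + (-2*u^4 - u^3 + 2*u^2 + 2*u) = -u^4 + 2*u^3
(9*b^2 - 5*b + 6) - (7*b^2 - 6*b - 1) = 2*b^2 + b + 7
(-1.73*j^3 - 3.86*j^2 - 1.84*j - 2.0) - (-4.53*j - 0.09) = -1.73*j^3 - 3.86*j^2 + 2.69*j - 1.91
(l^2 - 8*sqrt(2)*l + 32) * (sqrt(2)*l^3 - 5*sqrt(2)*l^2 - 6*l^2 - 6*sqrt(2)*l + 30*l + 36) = sqrt(2)*l^5 - 22*l^4 - 5*sqrt(2)*l^4 + 74*sqrt(2)*l^3 + 110*l^3 - 400*sqrt(2)*l^2 - 60*l^2 - 480*sqrt(2)*l + 960*l + 1152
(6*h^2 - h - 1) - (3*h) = 6*h^2 - 4*h - 1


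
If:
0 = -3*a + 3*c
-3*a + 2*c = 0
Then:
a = 0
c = 0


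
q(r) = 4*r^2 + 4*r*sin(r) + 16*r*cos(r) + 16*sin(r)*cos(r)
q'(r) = -16*r*sin(r) + 4*r*cos(r) + 8*r - 16*sin(r)^2 + 4*sin(r) + 16*cos(r)^2 + 16*cos(r)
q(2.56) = -9.73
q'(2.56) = -15.41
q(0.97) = 23.20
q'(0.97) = 3.72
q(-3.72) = 89.73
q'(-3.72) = 10.46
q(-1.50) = 12.16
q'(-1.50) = -55.06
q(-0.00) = 0.00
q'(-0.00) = 32.00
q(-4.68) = 70.81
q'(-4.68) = 25.52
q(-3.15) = 89.85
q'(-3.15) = -12.14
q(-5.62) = 49.40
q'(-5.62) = 11.63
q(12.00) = 705.02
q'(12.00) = 257.67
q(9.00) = 201.63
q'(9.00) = -22.51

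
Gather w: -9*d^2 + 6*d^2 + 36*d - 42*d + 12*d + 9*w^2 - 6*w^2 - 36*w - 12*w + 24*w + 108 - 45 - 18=-3*d^2 + 6*d + 3*w^2 - 24*w + 45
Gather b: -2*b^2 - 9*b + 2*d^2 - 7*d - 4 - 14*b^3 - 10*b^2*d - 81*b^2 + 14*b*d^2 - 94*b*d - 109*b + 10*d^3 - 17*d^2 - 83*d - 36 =-14*b^3 + b^2*(-10*d - 83) + b*(14*d^2 - 94*d - 118) + 10*d^3 - 15*d^2 - 90*d - 40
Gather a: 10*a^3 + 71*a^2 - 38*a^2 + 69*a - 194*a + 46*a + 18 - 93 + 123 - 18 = 10*a^3 + 33*a^2 - 79*a + 30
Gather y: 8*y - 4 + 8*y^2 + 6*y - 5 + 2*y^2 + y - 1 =10*y^2 + 15*y - 10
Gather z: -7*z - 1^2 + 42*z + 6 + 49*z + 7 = 84*z + 12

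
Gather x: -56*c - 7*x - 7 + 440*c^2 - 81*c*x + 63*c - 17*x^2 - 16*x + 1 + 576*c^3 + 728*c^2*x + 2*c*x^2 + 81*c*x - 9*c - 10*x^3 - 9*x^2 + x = 576*c^3 + 440*c^2 - 2*c - 10*x^3 + x^2*(2*c - 26) + x*(728*c^2 - 22) - 6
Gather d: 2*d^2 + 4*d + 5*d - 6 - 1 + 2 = 2*d^2 + 9*d - 5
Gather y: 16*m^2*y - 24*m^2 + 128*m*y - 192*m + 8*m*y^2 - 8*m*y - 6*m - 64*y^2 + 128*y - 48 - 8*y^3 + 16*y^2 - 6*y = -24*m^2 - 198*m - 8*y^3 + y^2*(8*m - 48) + y*(16*m^2 + 120*m + 122) - 48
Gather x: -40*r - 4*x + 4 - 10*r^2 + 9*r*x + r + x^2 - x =-10*r^2 - 39*r + x^2 + x*(9*r - 5) + 4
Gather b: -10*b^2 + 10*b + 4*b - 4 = -10*b^2 + 14*b - 4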